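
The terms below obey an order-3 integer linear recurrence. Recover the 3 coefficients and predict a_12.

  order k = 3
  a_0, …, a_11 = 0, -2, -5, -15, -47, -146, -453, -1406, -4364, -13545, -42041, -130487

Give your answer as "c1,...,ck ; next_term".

3,0,1 ; -405006

  a_3 = 3·-5 + 0·-2 + 1·0 = -15
  a_4 = 3·-15 + 0·-5 + 1·-2 = -47
  a_5 = 3·-47 + 0·-15 + 1·-5 = -146
  a_6 = 3·-146 + 0·-47 + 1·-15 = -453
  a_7 = 3·-453 + 0·-146 + 1·-47 = -1406
  a_8 = 3·-1406 + 0·-453 + 1·-146 = -4364
  a_9 = 3·-4364 + 0·-1406 + 1·-453 = -13545
  a_10 = 3·-13545 + 0·-4364 + 1·-1406 = -42041
  a_11 = 3·-42041 + 0·-13545 + 1·-4364 = -130487
  a_12 = 3·-130487 + 0·-42041 + 1·-13545 = -405006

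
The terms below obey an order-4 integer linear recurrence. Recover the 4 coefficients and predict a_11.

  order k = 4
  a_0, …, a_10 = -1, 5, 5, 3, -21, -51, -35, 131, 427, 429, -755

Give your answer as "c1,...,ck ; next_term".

  a_4 = 2·3 + -3·5 + -2·5 + 2·-1 = -21
  a_5 = 2·-21 + -3·3 + -2·5 + 2·5 = -51
  a_6 = 2·-51 + -3·-21 + -2·3 + 2·5 = -35
  a_7 = 2·-35 + -3·-51 + -2·-21 + 2·3 = 131
  a_8 = 2·131 + -3·-35 + -2·-51 + 2·-21 = 427
  a_9 = 2·427 + -3·131 + -2·-35 + 2·-51 = 429
  a_10 = 2·429 + -3·427 + -2·131 + 2·-35 = -755
  a_11 = 2·-755 + -3·429 + -2·427 + 2·131 = -3389

2,-3,-2,2 ; -3389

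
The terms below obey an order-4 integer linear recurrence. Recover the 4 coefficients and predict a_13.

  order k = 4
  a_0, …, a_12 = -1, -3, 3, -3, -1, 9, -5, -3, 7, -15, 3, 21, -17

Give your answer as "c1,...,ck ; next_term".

0,-1,0,-2 ; 9

  a_4 = 0·-3 + -1·3 + 0·-3 + -2·-1 = -1
  a_5 = 0·-1 + -1·-3 + 0·3 + -2·-3 = 9
  a_6 = 0·9 + -1·-1 + 0·-3 + -2·3 = -5
  a_7 = 0·-5 + -1·9 + 0·-1 + -2·-3 = -3
  a_8 = 0·-3 + -1·-5 + 0·9 + -2·-1 = 7
  a_9 = 0·7 + -1·-3 + 0·-5 + -2·9 = -15
  a_10 = 0·-15 + -1·7 + 0·-3 + -2·-5 = 3
  a_11 = 0·3 + -1·-15 + 0·7 + -2·-3 = 21
  a_12 = 0·21 + -1·3 + 0·-15 + -2·7 = -17
  a_13 = 0·-17 + -1·21 + 0·3 + -2·-15 = 9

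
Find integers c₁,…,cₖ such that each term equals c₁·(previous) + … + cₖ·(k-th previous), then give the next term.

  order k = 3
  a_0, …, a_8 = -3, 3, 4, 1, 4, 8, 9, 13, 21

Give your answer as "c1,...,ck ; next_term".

1,0,1 ; 30

  a_3 = 1·4 + 0·3 + 1·-3 = 1
  a_4 = 1·1 + 0·4 + 1·3 = 4
  a_5 = 1·4 + 0·1 + 1·4 = 8
  a_6 = 1·8 + 0·4 + 1·1 = 9
  a_7 = 1·9 + 0·8 + 1·4 = 13
  a_8 = 1·13 + 0·9 + 1·8 = 21
  a_9 = 1·21 + 0·13 + 1·9 = 30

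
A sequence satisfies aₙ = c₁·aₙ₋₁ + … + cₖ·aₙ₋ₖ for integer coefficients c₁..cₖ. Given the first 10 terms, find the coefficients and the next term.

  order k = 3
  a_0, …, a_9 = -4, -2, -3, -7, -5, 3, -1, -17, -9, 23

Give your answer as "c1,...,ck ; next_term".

1,-2,2 ; 7

  a_3 = 1·-3 + -2·-2 + 2·-4 = -7
  a_4 = 1·-7 + -2·-3 + 2·-2 = -5
  a_5 = 1·-5 + -2·-7 + 2·-3 = 3
  a_6 = 1·3 + -2·-5 + 2·-7 = -1
  a_7 = 1·-1 + -2·3 + 2·-5 = -17
  a_8 = 1·-17 + -2·-1 + 2·3 = -9
  a_9 = 1·-9 + -2·-17 + 2·-1 = 23
  a_10 = 1·23 + -2·-9 + 2·-17 = 7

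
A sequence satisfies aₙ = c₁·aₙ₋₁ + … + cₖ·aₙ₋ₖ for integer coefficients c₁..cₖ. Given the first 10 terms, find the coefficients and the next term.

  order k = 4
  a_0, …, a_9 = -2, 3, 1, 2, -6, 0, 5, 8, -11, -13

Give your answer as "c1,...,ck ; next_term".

0,-1,-1,1 ; 8

  a_4 = 0·2 + -1·1 + -1·3 + 1·-2 = -6
  a_5 = 0·-6 + -1·2 + -1·1 + 1·3 = 0
  a_6 = 0·0 + -1·-6 + -1·2 + 1·1 = 5
  a_7 = 0·5 + -1·0 + -1·-6 + 1·2 = 8
  a_8 = 0·8 + -1·5 + -1·0 + 1·-6 = -11
  a_9 = 0·-11 + -1·8 + -1·5 + 1·0 = -13
  a_10 = 0·-13 + -1·-11 + -1·8 + 1·5 = 8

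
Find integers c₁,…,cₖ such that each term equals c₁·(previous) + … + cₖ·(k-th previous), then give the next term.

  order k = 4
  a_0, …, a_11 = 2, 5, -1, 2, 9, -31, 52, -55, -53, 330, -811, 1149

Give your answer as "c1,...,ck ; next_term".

-1,1,4,-4 ; -428

  a_4 = -1·2 + 1·-1 + 4·5 + -4·2 = 9
  a_5 = -1·9 + 1·2 + 4·-1 + -4·5 = -31
  a_6 = -1·-31 + 1·9 + 4·2 + -4·-1 = 52
  a_7 = -1·52 + 1·-31 + 4·9 + -4·2 = -55
  a_8 = -1·-55 + 1·52 + 4·-31 + -4·9 = -53
  a_9 = -1·-53 + 1·-55 + 4·52 + -4·-31 = 330
  a_10 = -1·330 + 1·-53 + 4·-55 + -4·52 = -811
  a_11 = -1·-811 + 1·330 + 4·-53 + -4·-55 = 1149
  a_12 = -1·1149 + 1·-811 + 4·330 + -4·-53 = -428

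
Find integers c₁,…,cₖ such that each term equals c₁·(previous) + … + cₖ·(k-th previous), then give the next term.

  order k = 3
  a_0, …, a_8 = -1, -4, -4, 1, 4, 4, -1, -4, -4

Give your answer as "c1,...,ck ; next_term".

  a_3 = 0·-4 + 0·-4 + -1·-1 = 1
  a_4 = 0·1 + 0·-4 + -1·-4 = 4
  a_5 = 0·4 + 0·1 + -1·-4 = 4
  a_6 = 0·4 + 0·4 + -1·1 = -1
  a_7 = 0·-1 + 0·4 + -1·4 = -4
  a_8 = 0·-4 + 0·-1 + -1·4 = -4
  a_9 = 0·-4 + 0·-4 + -1·-1 = 1

0,0,-1 ; 1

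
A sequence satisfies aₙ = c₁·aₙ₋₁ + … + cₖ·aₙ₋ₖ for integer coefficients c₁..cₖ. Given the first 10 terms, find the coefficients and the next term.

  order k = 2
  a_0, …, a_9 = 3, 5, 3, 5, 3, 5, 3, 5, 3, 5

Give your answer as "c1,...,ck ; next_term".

  a_2 = 0·5 + 1·3 = 3
  a_3 = 0·3 + 1·5 = 5
  a_4 = 0·5 + 1·3 = 3
  a_5 = 0·3 + 1·5 = 5
  a_6 = 0·5 + 1·3 = 3
  a_7 = 0·3 + 1·5 = 5
  a_8 = 0·5 + 1·3 = 3
  a_9 = 0·3 + 1·5 = 5
  a_10 = 0·5 + 1·3 = 3

0,1 ; 3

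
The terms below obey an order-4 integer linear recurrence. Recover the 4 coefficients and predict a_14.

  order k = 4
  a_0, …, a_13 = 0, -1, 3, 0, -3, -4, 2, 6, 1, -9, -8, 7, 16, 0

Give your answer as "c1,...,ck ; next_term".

  a_4 = 1·0 + -1·3 + 0·-1 + 1·0 = -3
  a_5 = 1·-3 + -1·0 + 0·3 + 1·-1 = -4
  a_6 = 1·-4 + -1·-3 + 0·0 + 1·3 = 2
  a_7 = 1·2 + -1·-4 + 0·-3 + 1·0 = 6
  a_8 = 1·6 + -1·2 + 0·-4 + 1·-3 = 1
  a_9 = 1·1 + -1·6 + 0·2 + 1·-4 = -9
  a_10 = 1·-9 + -1·1 + 0·6 + 1·2 = -8
  a_11 = 1·-8 + -1·-9 + 0·1 + 1·6 = 7
  a_12 = 1·7 + -1·-8 + 0·-9 + 1·1 = 16
  a_13 = 1·16 + -1·7 + 0·-8 + 1·-9 = 0
  a_14 = 1·0 + -1·16 + 0·7 + 1·-8 = -24

1,-1,0,1 ; -24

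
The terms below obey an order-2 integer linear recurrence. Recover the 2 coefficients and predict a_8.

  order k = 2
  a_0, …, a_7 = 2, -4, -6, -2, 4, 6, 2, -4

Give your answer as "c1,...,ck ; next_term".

  a_2 = 1·-4 + -1·2 = -6
  a_3 = 1·-6 + -1·-4 = -2
  a_4 = 1·-2 + -1·-6 = 4
  a_5 = 1·4 + -1·-2 = 6
  a_6 = 1·6 + -1·4 = 2
  a_7 = 1·2 + -1·6 = -4
  a_8 = 1·-4 + -1·2 = -6

1,-1 ; -6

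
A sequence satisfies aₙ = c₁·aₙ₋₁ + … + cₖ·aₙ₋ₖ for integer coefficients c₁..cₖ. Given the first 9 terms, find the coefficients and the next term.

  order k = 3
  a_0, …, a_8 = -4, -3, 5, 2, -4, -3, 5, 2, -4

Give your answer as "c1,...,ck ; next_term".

  a_3 = -1·5 + -1·-3 + -1·-4 = 2
  a_4 = -1·2 + -1·5 + -1·-3 = -4
  a_5 = -1·-4 + -1·2 + -1·5 = -3
  a_6 = -1·-3 + -1·-4 + -1·2 = 5
  a_7 = -1·5 + -1·-3 + -1·-4 = 2
  a_8 = -1·2 + -1·5 + -1·-3 = -4
  a_9 = -1·-4 + -1·2 + -1·5 = -3

-1,-1,-1 ; -3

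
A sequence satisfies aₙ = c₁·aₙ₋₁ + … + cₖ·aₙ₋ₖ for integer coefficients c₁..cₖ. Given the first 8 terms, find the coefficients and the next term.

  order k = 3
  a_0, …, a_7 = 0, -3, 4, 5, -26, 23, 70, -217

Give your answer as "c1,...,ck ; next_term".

  a_3 = -1·4 + -3·-3 + 3·0 = 5
  a_4 = -1·5 + -3·4 + 3·-3 = -26
  a_5 = -1·-26 + -3·5 + 3·4 = 23
  a_6 = -1·23 + -3·-26 + 3·5 = 70
  a_7 = -1·70 + -3·23 + 3·-26 = -217
  a_8 = -1·-217 + -3·70 + 3·23 = 76

-1,-3,3 ; 76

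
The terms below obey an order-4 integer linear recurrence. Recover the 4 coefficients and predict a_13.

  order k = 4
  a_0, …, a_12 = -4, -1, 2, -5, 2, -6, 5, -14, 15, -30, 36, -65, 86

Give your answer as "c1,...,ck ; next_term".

-1,1,1,1 ; -145

  a_4 = -1·-5 + 1·2 + 1·-1 + 1·-4 = 2
  a_5 = -1·2 + 1·-5 + 1·2 + 1·-1 = -6
  a_6 = -1·-6 + 1·2 + 1·-5 + 1·2 = 5
  a_7 = -1·5 + 1·-6 + 1·2 + 1·-5 = -14
  a_8 = -1·-14 + 1·5 + 1·-6 + 1·2 = 15
  a_9 = -1·15 + 1·-14 + 1·5 + 1·-6 = -30
  a_10 = -1·-30 + 1·15 + 1·-14 + 1·5 = 36
  a_11 = -1·36 + 1·-30 + 1·15 + 1·-14 = -65
  a_12 = -1·-65 + 1·36 + 1·-30 + 1·15 = 86
  a_13 = -1·86 + 1·-65 + 1·36 + 1·-30 = -145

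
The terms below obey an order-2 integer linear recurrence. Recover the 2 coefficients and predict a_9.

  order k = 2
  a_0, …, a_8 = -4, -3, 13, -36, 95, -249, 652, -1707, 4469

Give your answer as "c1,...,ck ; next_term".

  a_2 = -3·-3 + -1·-4 = 13
  a_3 = -3·13 + -1·-3 = -36
  a_4 = -3·-36 + -1·13 = 95
  a_5 = -3·95 + -1·-36 = -249
  a_6 = -3·-249 + -1·95 = 652
  a_7 = -3·652 + -1·-249 = -1707
  a_8 = -3·-1707 + -1·652 = 4469
  a_9 = -3·4469 + -1·-1707 = -11700

-3,-1 ; -11700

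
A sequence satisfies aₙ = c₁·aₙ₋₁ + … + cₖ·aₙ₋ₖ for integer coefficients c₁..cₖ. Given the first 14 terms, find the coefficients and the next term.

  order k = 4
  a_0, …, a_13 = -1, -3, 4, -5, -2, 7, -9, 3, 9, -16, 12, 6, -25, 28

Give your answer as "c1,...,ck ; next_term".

0,0,1,-1 ; -6

  a_4 = 0·-5 + 0·4 + 1·-3 + -1·-1 = -2
  a_5 = 0·-2 + 0·-5 + 1·4 + -1·-3 = 7
  a_6 = 0·7 + 0·-2 + 1·-5 + -1·4 = -9
  a_7 = 0·-9 + 0·7 + 1·-2 + -1·-5 = 3
  a_8 = 0·3 + 0·-9 + 1·7 + -1·-2 = 9
  a_9 = 0·9 + 0·3 + 1·-9 + -1·7 = -16
  a_10 = 0·-16 + 0·9 + 1·3 + -1·-9 = 12
  a_11 = 0·12 + 0·-16 + 1·9 + -1·3 = 6
  a_12 = 0·6 + 0·12 + 1·-16 + -1·9 = -25
  a_13 = 0·-25 + 0·6 + 1·12 + -1·-16 = 28
  a_14 = 0·28 + 0·-25 + 1·6 + -1·12 = -6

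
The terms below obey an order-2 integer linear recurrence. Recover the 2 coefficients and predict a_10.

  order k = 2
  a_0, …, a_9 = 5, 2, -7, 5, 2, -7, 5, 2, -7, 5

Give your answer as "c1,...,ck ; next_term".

-1,-1 ; 2

  a_2 = -1·2 + -1·5 = -7
  a_3 = -1·-7 + -1·2 = 5
  a_4 = -1·5 + -1·-7 = 2
  a_5 = -1·2 + -1·5 = -7
  a_6 = -1·-7 + -1·2 = 5
  a_7 = -1·5 + -1·-7 = 2
  a_8 = -1·2 + -1·5 = -7
  a_9 = -1·-7 + -1·2 = 5
  a_10 = -1·5 + -1·-7 = 2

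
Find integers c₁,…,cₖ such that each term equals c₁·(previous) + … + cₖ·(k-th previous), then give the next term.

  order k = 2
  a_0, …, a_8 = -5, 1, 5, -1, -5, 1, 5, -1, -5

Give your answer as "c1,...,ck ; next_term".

0,-1 ; 1

  a_2 = 0·1 + -1·-5 = 5
  a_3 = 0·5 + -1·1 = -1
  a_4 = 0·-1 + -1·5 = -5
  a_5 = 0·-5 + -1·-1 = 1
  a_6 = 0·1 + -1·-5 = 5
  a_7 = 0·5 + -1·1 = -1
  a_8 = 0·-1 + -1·5 = -5
  a_9 = 0·-5 + -1·-1 = 1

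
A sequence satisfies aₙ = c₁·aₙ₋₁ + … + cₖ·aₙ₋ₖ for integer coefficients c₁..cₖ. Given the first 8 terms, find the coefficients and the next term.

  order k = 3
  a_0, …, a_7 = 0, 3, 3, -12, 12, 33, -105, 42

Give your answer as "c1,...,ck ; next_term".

-1,-3,3 ; 372

  a_3 = -1·3 + -3·3 + 3·0 = -12
  a_4 = -1·-12 + -3·3 + 3·3 = 12
  a_5 = -1·12 + -3·-12 + 3·3 = 33
  a_6 = -1·33 + -3·12 + 3·-12 = -105
  a_7 = -1·-105 + -3·33 + 3·12 = 42
  a_8 = -1·42 + -3·-105 + 3·33 = 372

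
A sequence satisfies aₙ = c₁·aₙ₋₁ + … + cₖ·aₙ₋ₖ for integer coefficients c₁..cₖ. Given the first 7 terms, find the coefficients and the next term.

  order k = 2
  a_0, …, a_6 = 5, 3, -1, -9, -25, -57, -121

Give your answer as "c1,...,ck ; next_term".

3,-2 ; -249

  a_2 = 3·3 + -2·5 = -1
  a_3 = 3·-1 + -2·3 = -9
  a_4 = 3·-9 + -2·-1 = -25
  a_5 = 3·-25 + -2·-9 = -57
  a_6 = 3·-57 + -2·-25 = -121
  a_7 = 3·-121 + -2·-57 = -249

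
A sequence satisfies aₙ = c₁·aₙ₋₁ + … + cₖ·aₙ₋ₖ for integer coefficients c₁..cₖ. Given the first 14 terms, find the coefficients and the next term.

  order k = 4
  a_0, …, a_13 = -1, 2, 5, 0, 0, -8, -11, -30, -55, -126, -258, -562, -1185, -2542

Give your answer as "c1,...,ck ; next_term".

2,1,-2,1 ; -5403

  a_4 = 2·0 + 1·5 + -2·2 + 1·-1 = 0
  a_5 = 2·0 + 1·0 + -2·5 + 1·2 = -8
  a_6 = 2·-8 + 1·0 + -2·0 + 1·5 = -11
  a_7 = 2·-11 + 1·-8 + -2·0 + 1·0 = -30
  a_8 = 2·-30 + 1·-11 + -2·-8 + 1·0 = -55
  a_9 = 2·-55 + 1·-30 + -2·-11 + 1·-8 = -126
  a_10 = 2·-126 + 1·-55 + -2·-30 + 1·-11 = -258
  a_11 = 2·-258 + 1·-126 + -2·-55 + 1·-30 = -562
  a_12 = 2·-562 + 1·-258 + -2·-126 + 1·-55 = -1185
  a_13 = 2·-1185 + 1·-562 + -2·-258 + 1·-126 = -2542
  a_14 = 2·-2542 + 1·-1185 + -2·-562 + 1·-258 = -5403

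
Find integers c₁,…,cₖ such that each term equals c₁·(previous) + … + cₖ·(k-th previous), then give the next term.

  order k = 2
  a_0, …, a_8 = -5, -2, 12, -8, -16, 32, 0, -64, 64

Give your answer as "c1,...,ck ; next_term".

-1,-2 ; 64

  a_2 = -1·-2 + -2·-5 = 12
  a_3 = -1·12 + -2·-2 = -8
  a_4 = -1·-8 + -2·12 = -16
  a_5 = -1·-16 + -2·-8 = 32
  a_6 = -1·32 + -2·-16 = 0
  a_7 = -1·0 + -2·32 = -64
  a_8 = -1·-64 + -2·0 = 64
  a_9 = -1·64 + -2·-64 = 64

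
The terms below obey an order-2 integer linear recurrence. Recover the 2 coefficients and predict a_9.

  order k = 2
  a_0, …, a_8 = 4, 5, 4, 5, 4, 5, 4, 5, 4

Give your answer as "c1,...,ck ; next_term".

  a_2 = 0·5 + 1·4 = 4
  a_3 = 0·4 + 1·5 = 5
  a_4 = 0·5 + 1·4 = 4
  a_5 = 0·4 + 1·5 = 5
  a_6 = 0·5 + 1·4 = 4
  a_7 = 0·4 + 1·5 = 5
  a_8 = 0·5 + 1·4 = 4
  a_9 = 0·4 + 1·5 = 5

0,1 ; 5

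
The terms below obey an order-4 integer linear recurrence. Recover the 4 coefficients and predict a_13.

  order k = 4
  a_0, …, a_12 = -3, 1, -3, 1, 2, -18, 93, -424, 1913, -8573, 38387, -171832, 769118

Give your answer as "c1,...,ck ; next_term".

  a_4 = -4·1 + 3·-3 + 3·1 + -4·-3 = 2
  a_5 = -4·2 + 3·1 + 3·-3 + -4·1 = -18
  a_6 = -4·-18 + 3·2 + 3·1 + -4·-3 = 93
  a_7 = -4·93 + 3·-18 + 3·2 + -4·1 = -424
  a_8 = -4·-424 + 3·93 + 3·-18 + -4·2 = 1913
  a_9 = -4·1913 + 3·-424 + 3·93 + -4·-18 = -8573
  a_10 = -4·-8573 + 3·1913 + 3·-424 + -4·93 = 38387
  a_11 = -4·38387 + 3·-8573 + 3·1913 + -4·-424 = -171832
  a_12 = -4·-171832 + 3·38387 + 3·-8573 + -4·1913 = 769118
  a_13 = -4·769118 + 3·-171832 + 3·38387 + -4·-8573 = -3442515

-4,3,3,-4 ; -3442515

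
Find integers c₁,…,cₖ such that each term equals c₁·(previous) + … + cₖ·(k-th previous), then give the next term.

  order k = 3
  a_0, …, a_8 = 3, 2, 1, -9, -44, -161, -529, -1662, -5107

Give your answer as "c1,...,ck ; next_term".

  a_3 = 4·1 + -2·2 + -3·3 = -9
  a_4 = 4·-9 + -2·1 + -3·2 = -44
  a_5 = 4·-44 + -2·-9 + -3·1 = -161
  a_6 = 4·-161 + -2·-44 + -3·-9 = -529
  a_7 = 4·-529 + -2·-161 + -3·-44 = -1662
  a_8 = 4·-1662 + -2·-529 + -3·-161 = -5107
  a_9 = 4·-5107 + -2·-1662 + -3·-529 = -15517

4,-2,-3 ; -15517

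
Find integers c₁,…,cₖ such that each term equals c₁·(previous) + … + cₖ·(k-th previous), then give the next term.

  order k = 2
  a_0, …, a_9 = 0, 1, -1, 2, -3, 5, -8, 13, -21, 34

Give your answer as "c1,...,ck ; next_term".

-1,1 ; -55

  a_2 = -1·1 + 1·0 = -1
  a_3 = -1·-1 + 1·1 = 2
  a_4 = -1·2 + 1·-1 = -3
  a_5 = -1·-3 + 1·2 = 5
  a_6 = -1·5 + 1·-3 = -8
  a_7 = -1·-8 + 1·5 = 13
  a_8 = -1·13 + 1·-8 = -21
  a_9 = -1·-21 + 1·13 = 34
  a_10 = -1·34 + 1·-21 = -55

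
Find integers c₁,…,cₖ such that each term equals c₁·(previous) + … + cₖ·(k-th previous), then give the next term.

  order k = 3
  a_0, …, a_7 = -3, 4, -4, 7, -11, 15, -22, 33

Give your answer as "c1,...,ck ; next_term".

-1,0,-1 ; -48

  a_3 = -1·-4 + 0·4 + -1·-3 = 7
  a_4 = -1·7 + 0·-4 + -1·4 = -11
  a_5 = -1·-11 + 0·7 + -1·-4 = 15
  a_6 = -1·15 + 0·-11 + -1·7 = -22
  a_7 = -1·-22 + 0·15 + -1·-11 = 33
  a_8 = -1·33 + 0·-22 + -1·15 = -48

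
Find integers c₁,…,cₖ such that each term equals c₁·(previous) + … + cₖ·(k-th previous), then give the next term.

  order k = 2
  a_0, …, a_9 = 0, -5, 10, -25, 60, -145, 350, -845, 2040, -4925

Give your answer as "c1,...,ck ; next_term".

  a_2 = -2·-5 + 1·0 = 10
  a_3 = -2·10 + 1·-5 = -25
  a_4 = -2·-25 + 1·10 = 60
  a_5 = -2·60 + 1·-25 = -145
  a_6 = -2·-145 + 1·60 = 350
  a_7 = -2·350 + 1·-145 = -845
  a_8 = -2·-845 + 1·350 = 2040
  a_9 = -2·2040 + 1·-845 = -4925
  a_10 = -2·-4925 + 1·2040 = 11890

-2,1 ; 11890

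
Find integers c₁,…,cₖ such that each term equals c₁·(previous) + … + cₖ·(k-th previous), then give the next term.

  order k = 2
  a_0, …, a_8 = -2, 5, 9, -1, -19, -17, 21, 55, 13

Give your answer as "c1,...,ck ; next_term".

1,-2 ; -97

  a_2 = 1·5 + -2·-2 = 9
  a_3 = 1·9 + -2·5 = -1
  a_4 = 1·-1 + -2·9 = -19
  a_5 = 1·-19 + -2·-1 = -17
  a_6 = 1·-17 + -2·-19 = 21
  a_7 = 1·21 + -2·-17 = 55
  a_8 = 1·55 + -2·21 = 13
  a_9 = 1·13 + -2·55 = -97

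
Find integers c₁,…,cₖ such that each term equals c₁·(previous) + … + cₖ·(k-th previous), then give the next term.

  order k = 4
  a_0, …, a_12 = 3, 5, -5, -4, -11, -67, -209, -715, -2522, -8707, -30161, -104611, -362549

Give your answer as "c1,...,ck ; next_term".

  a_4 = 3·-4 + 1·-5 + 3·5 + -3·3 = -11
  a_5 = 3·-11 + 1·-4 + 3·-5 + -3·5 = -67
  a_6 = 3·-67 + 1·-11 + 3·-4 + -3·-5 = -209
  a_7 = 3·-209 + 1·-67 + 3·-11 + -3·-4 = -715
  a_8 = 3·-715 + 1·-209 + 3·-67 + -3·-11 = -2522
  a_9 = 3·-2522 + 1·-715 + 3·-209 + -3·-67 = -8707
  a_10 = 3·-8707 + 1·-2522 + 3·-715 + -3·-209 = -30161
  a_11 = 3·-30161 + 1·-8707 + 3·-2522 + -3·-715 = -104611
  a_12 = 3·-104611 + 1·-30161 + 3·-8707 + -3·-2522 = -362549
  a_13 = 3·-362549 + 1·-104611 + 3·-30161 + -3·-8707 = -1256620

3,1,3,-3 ; -1256620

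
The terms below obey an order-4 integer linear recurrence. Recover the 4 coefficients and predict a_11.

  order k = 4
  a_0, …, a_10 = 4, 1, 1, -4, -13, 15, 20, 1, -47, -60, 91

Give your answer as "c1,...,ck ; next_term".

  a_4 = -1·-4 + -2·1 + -3·1 + -3·4 = -13
  a_5 = -1·-13 + -2·-4 + -3·1 + -3·1 = 15
  a_6 = -1·15 + -2·-13 + -3·-4 + -3·1 = 20
  a_7 = -1·20 + -2·15 + -3·-13 + -3·-4 = 1
  a_8 = -1·1 + -2·20 + -3·15 + -3·-13 = -47
  a_9 = -1·-47 + -2·1 + -3·20 + -3·15 = -60
  a_10 = -1·-60 + -2·-47 + -3·1 + -3·20 = 91
  a_11 = -1·91 + -2·-60 + -3·-47 + -3·1 = 167

-1,-2,-3,-3 ; 167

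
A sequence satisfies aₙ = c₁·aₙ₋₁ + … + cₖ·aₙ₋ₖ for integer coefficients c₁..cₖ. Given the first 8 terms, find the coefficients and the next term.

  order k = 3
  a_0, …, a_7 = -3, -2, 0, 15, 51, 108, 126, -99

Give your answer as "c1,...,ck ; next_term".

  a_3 = 3·0 + -3·-2 + -3·-3 = 15
  a_4 = 3·15 + -3·0 + -3·-2 = 51
  a_5 = 3·51 + -3·15 + -3·0 = 108
  a_6 = 3·108 + -3·51 + -3·15 = 126
  a_7 = 3·126 + -3·108 + -3·51 = -99
  a_8 = 3·-99 + -3·126 + -3·108 = -999

3,-3,-3 ; -999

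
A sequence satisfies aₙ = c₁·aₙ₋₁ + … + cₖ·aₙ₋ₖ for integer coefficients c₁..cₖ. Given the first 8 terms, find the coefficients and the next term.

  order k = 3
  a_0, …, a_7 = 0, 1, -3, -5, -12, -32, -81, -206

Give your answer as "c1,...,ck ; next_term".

2,1,1 ; -525

  a_3 = 2·-3 + 1·1 + 1·0 = -5
  a_4 = 2·-5 + 1·-3 + 1·1 = -12
  a_5 = 2·-12 + 1·-5 + 1·-3 = -32
  a_6 = 2·-32 + 1·-12 + 1·-5 = -81
  a_7 = 2·-81 + 1·-32 + 1·-12 = -206
  a_8 = 2·-206 + 1·-81 + 1·-32 = -525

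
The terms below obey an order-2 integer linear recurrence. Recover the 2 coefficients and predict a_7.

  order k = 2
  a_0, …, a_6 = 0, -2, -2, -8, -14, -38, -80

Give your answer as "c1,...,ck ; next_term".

  a_2 = 1·-2 + 3·0 = -2
  a_3 = 1·-2 + 3·-2 = -8
  a_4 = 1·-8 + 3·-2 = -14
  a_5 = 1·-14 + 3·-8 = -38
  a_6 = 1·-38 + 3·-14 = -80
  a_7 = 1·-80 + 3·-38 = -194

1,3 ; -194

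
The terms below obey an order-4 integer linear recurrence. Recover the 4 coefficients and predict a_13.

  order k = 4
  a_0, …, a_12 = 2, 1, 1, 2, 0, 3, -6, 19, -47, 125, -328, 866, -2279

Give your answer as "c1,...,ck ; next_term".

  a_4 = -2·2 + 1·1 + -1·1 + 2·2 = 0
  a_5 = -2·0 + 1·2 + -1·1 + 2·1 = 3
  a_6 = -2·3 + 1·0 + -1·2 + 2·1 = -6
  a_7 = -2·-6 + 1·3 + -1·0 + 2·2 = 19
  a_8 = -2·19 + 1·-6 + -1·3 + 2·0 = -47
  a_9 = -2·-47 + 1·19 + -1·-6 + 2·3 = 125
  a_10 = -2·125 + 1·-47 + -1·19 + 2·-6 = -328
  a_11 = -2·-328 + 1·125 + -1·-47 + 2·19 = 866
  a_12 = -2·866 + 1·-328 + -1·125 + 2·-47 = -2279
  a_13 = -2·-2279 + 1·866 + -1·-328 + 2·125 = 6002

-2,1,-1,2 ; 6002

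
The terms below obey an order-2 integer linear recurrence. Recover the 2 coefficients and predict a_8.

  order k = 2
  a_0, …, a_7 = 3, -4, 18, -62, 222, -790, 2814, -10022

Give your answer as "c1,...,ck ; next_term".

-3,2 ; 35694

  a_2 = -3·-4 + 2·3 = 18
  a_3 = -3·18 + 2·-4 = -62
  a_4 = -3·-62 + 2·18 = 222
  a_5 = -3·222 + 2·-62 = -790
  a_6 = -3·-790 + 2·222 = 2814
  a_7 = -3·2814 + 2·-790 = -10022
  a_8 = -3·-10022 + 2·2814 = 35694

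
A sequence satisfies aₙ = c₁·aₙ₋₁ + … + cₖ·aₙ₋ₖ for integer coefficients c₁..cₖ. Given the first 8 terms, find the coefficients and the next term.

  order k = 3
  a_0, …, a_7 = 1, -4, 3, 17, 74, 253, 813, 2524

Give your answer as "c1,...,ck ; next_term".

4,-2,-3 ; 7711

  a_3 = 4·3 + -2·-4 + -3·1 = 17
  a_4 = 4·17 + -2·3 + -3·-4 = 74
  a_5 = 4·74 + -2·17 + -3·3 = 253
  a_6 = 4·253 + -2·74 + -3·17 = 813
  a_7 = 4·813 + -2·253 + -3·74 = 2524
  a_8 = 4·2524 + -2·813 + -3·253 = 7711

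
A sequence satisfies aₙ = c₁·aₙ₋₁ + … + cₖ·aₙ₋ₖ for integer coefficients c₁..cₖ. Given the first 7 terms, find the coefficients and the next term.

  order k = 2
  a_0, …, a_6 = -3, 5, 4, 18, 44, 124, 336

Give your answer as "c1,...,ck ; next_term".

  a_2 = 2·5 + 2·-3 = 4
  a_3 = 2·4 + 2·5 = 18
  a_4 = 2·18 + 2·4 = 44
  a_5 = 2·44 + 2·18 = 124
  a_6 = 2·124 + 2·44 = 336
  a_7 = 2·336 + 2·124 = 920

2,2 ; 920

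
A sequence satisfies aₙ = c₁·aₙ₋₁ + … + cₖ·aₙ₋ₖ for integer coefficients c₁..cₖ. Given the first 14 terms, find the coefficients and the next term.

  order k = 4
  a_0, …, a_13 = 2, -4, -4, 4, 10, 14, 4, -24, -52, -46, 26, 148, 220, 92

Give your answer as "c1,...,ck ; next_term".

  a_4 = 1·4 + -1·-4 + -1·-4 + -1·2 = 10
  a_5 = 1·10 + -1·4 + -1·-4 + -1·-4 = 14
  a_6 = 1·14 + -1·10 + -1·4 + -1·-4 = 4
  a_7 = 1·4 + -1·14 + -1·10 + -1·4 = -24
  a_8 = 1·-24 + -1·4 + -1·14 + -1·10 = -52
  a_9 = 1·-52 + -1·-24 + -1·4 + -1·14 = -46
  a_10 = 1·-46 + -1·-52 + -1·-24 + -1·4 = 26
  a_11 = 1·26 + -1·-46 + -1·-52 + -1·-24 = 148
  a_12 = 1·148 + -1·26 + -1·-46 + -1·-52 = 220
  a_13 = 1·220 + -1·148 + -1·26 + -1·-46 = 92
  a_14 = 1·92 + -1·220 + -1·148 + -1·26 = -302

1,-1,-1,-1 ; -302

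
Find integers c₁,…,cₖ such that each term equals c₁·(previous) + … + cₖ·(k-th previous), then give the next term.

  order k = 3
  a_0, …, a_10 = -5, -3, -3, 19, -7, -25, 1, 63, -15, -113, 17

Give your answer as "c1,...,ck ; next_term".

  a_3 = -1·-3 + -2·-3 + -2·-5 = 19
  a_4 = -1·19 + -2·-3 + -2·-3 = -7
  a_5 = -1·-7 + -2·19 + -2·-3 = -25
  a_6 = -1·-25 + -2·-7 + -2·19 = 1
  a_7 = -1·1 + -2·-25 + -2·-7 = 63
  a_8 = -1·63 + -2·1 + -2·-25 = -15
  a_9 = -1·-15 + -2·63 + -2·1 = -113
  a_10 = -1·-113 + -2·-15 + -2·63 = 17
  a_11 = -1·17 + -2·-113 + -2·-15 = 239

-1,-2,-2 ; 239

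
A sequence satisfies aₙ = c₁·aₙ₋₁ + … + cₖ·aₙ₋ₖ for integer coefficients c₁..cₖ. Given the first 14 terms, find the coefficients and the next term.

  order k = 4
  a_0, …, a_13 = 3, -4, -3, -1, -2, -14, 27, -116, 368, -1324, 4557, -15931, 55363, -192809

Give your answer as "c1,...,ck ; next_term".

  a_4 = -3·-1 + 2·-3 + 2·-4 + 3·3 = -2
  a_5 = -3·-2 + 2·-1 + 2·-3 + 3·-4 = -14
  a_6 = -3·-14 + 2·-2 + 2·-1 + 3·-3 = 27
  a_7 = -3·27 + 2·-14 + 2·-2 + 3·-1 = -116
  a_8 = -3·-116 + 2·27 + 2·-14 + 3·-2 = 368
  a_9 = -3·368 + 2·-116 + 2·27 + 3·-14 = -1324
  a_10 = -3·-1324 + 2·368 + 2·-116 + 3·27 = 4557
  a_11 = -3·4557 + 2·-1324 + 2·368 + 3·-116 = -15931
  a_12 = -3·-15931 + 2·4557 + 2·-1324 + 3·368 = 55363
  a_13 = -3·55363 + 2·-15931 + 2·4557 + 3·-1324 = -192809
  a_14 = -3·-192809 + 2·55363 + 2·-15931 + 3·4557 = 670962

-3,2,2,3 ; 670962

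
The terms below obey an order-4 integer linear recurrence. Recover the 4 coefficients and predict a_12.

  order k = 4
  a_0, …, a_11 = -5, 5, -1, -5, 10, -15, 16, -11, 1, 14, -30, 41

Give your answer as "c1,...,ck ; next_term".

-1,0,0,-1 ; -42

  a_4 = -1·-5 + 0·-1 + 0·5 + -1·-5 = 10
  a_5 = -1·10 + 0·-5 + 0·-1 + -1·5 = -15
  a_6 = -1·-15 + 0·10 + 0·-5 + -1·-1 = 16
  a_7 = -1·16 + 0·-15 + 0·10 + -1·-5 = -11
  a_8 = -1·-11 + 0·16 + 0·-15 + -1·10 = 1
  a_9 = -1·1 + 0·-11 + 0·16 + -1·-15 = 14
  a_10 = -1·14 + 0·1 + 0·-11 + -1·16 = -30
  a_11 = -1·-30 + 0·14 + 0·1 + -1·-11 = 41
  a_12 = -1·41 + 0·-30 + 0·14 + -1·1 = -42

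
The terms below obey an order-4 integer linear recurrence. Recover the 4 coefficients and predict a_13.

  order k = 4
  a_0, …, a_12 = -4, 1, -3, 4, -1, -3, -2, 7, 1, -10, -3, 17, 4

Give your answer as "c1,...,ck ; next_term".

0,-1,0,1 ; -27

  a_4 = 0·4 + -1·-3 + 0·1 + 1·-4 = -1
  a_5 = 0·-1 + -1·4 + 0·-3 + 1·1 = -3
  a_6 = 0·-3 + -1·-1 + 0·4 + 1·-3 = -2
  a_7 = 0·-2 + -1·-3 + 0·-1 + 1·4 = 7
  a_8 = 0·7 + -1·-2 + 0·-3 + 1·-1 = 1
  a_9 = 0·1 + -1·7 + 0·-2 + 1·-3 = -10
  a_10 = 0·-10 + -1·1 + 0·7 + 1·-2 = -3
  a_11 = 0·-3 + -1·-10 + 0·1 + 1·7 = 17
  a_12 = 0·17 + -1·-3 + 0·-10 + 1·1 = 4
  a_13 = 0·4 + -1·17 + 0·-3 + 1·-10 = -27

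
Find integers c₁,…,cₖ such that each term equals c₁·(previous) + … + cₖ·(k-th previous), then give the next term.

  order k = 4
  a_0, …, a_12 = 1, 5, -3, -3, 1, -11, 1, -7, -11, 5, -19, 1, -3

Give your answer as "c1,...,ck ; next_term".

  a_4 = 0·-3 + 1·-3 + 1·5 + -1·1 = 1
  a_5 = 0·1 + 1·-3 + 1·-3 + -1·5 = -11
  a_6 = 0·-11 + 1·1 + 1·-3 + -1·-3 = 1
  a_7 = 0·1 + 1·-11 + 1·1 + -1·-3 = -7
  a_8 = 0·-7 + 1·1 + 1·-11 + -1·1 = -11
  a_9 = 0·-11 + 1·-7 + 1·1 + -1·-11 = 5
  a_10 = 0·5 + 1·-11 + 1·-7 + -1·1 = -19
  a_11 = 0·-19 + 1·5 + 1·-11 + -1·-7 = 1
  a_12 = 0·1 + 1·-19 + 1·5 + -1·-11 = -3
  a_13 = 0·-3 + 1·1 + 1·-19 + -1·5 = -23

0,1,1,-1 ; -23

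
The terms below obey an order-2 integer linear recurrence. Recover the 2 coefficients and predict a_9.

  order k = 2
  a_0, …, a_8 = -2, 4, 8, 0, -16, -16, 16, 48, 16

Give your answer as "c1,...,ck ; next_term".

  a_2 = 1·4 + -2·-2 = 8
  a_3 = 1·8 + -2·4 = 0
  a_4 = 1·0 + -2·8 = -16
  a_5 = 1·-16 + -2·0 = -16
  a_6 = 1·-16 + -2·-16 = 16
  a_7 = 1·16 + -2·-16 = 48
  a_8 = 1·48 + -2·16 = 16
  a_9 = 1·16 + -2·48 = -80

1,-2 ; -80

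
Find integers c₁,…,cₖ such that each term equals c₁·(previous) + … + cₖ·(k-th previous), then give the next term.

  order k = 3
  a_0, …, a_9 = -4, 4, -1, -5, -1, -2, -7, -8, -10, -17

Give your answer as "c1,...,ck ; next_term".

  a_3 = 1·-1 + 0·4 + 1·-4 = -5
  a_4 = 1·-5 + 0·-1 + 1·4 = -1
  a_5 = 1·-1 + 0·-5 + 1·-1 = -2
  a_6 = 1·-2 + 0·-1 + 1·-5 = -7
  a_7 = 1·-7 + 0·-2 + 1·-1 = -8
  a_8 = 1·-8 + 0·-7 + 1·-2 = -10
  a_9 = 1·-10 + 0·-8 + 1·-7 = -17
  a_10 = 1·-17 + 0·-10 + 1·-8 = -25

1,0,1 ; -25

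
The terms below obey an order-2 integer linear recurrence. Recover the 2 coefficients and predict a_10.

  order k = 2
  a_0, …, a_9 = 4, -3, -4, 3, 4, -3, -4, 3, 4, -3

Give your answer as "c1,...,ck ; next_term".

0,-1 ; -4

  a_2 = 0·-3 + -1·4 = -4
  a_3 = 0·-4 + -1·-3 = 3
  a_4 = 0·3 + -1·-4 = 4
  a_5 = 0·4 + -1·3 = -3
  a_6 = 0·-3 + -1·4 = -4
  a_7 = 0·-4 + -1·-3 = 3
  a_8 = 0·3 + -1·-4 = 4
  a_9 = 0·4 + -1·3 = -3
  a_10 = 0·-3 + -1·4 = -4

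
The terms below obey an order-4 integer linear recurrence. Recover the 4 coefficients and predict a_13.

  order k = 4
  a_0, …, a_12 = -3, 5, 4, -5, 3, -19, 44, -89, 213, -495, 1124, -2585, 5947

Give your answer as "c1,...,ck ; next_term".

-2,0,-2,-1 ; -13647

  a_4 = -2·-5 + 0·4 + -2·5 + -1·-3 = 3
  a_5 = -2·3 + 0·-5 + -2·4 + -1·5 = -19
  a_6 = -2·-19 + 0·3 + -2·-5 + -1·4 = 44
  a_7 = -2·44 + 0·-19 + -2·3 + -1·-5 = -89
  a_8 = -2·-89 + 0·44 + -2·-19 + -1·3 = 213
  a_9 = -2·213 + 0·-89 + -2·44 + -1·-19 = -495
  a_10 = -2·-495 + 0·213 + -2·-89 + -1·44 = 1124
  a_11 = -2·1124 + 0·-495 + -2·213 + -1·-89 = -2585
  a_12 = -2·-2585 + 0·1124 + -2·-495 + -1·213 = 5947
  a_13 = -2·5947 + 0·-2585 + -2·1124 + -1·-495 = -13647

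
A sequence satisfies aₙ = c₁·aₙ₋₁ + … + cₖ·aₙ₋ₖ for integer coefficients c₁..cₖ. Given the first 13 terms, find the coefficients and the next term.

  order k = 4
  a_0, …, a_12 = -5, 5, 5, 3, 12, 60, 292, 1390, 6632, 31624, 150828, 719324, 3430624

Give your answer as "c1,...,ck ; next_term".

4,4,-2,2 ; 16361384

  a_4 = 4·3 + 4·5 + -2·5 + 2·-5 = 12
  a_5 = 4·12 + 4·3 + -2·5 + 2·5 = 60
  a_6 = 4·60 + 4·12 + -2·3 + 2·5 = 292
  a_7 = 4·292 + 4·60 + -2·12 + 2·3 = 1390
  a_8 = 4·1390 + 4·292 + -2·60 + 2·12 = 6632
  a_9 = 4·6632 + 4·1390 + -2·292 + 2·60 = 31624
  a_10 = 4·31624 + 4·6632 + -2·1390 + 2·292 = 150828
  a_11 = 4·150828 + 4·31624 + -2·6632 + 2·1390 = 719324
  a_12 = 4·719324 + 4·150828 + -2·31624 + 2·6632 = 3430624
  a_13 = 4·3430624 + 4·719324 + -2·150828 + 2·31624 = 16361384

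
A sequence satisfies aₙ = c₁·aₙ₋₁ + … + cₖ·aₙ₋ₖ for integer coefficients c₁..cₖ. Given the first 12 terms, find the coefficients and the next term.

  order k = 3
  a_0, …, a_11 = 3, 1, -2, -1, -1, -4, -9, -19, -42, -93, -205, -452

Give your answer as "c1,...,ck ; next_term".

  a_3 = 2·-2 + 0·1 + 1·3 = -1
  a_4 = 2·-1 + 0·-2 + 1·1 = -1
  a_5 = 2·-1 + 0·-1 + 1·-2 = -4
  a_6 = 2·-4 + 0·-1 + 1·-1 = -9
  a_7 = 2·-9 + 0·-4 + 1·-1 = -19
  a_8 = 2·-19 + 0·-9 + 1·-4 = -42
  a_9 = 2·-42 + 0·-19 + 1·-9 = -93
  a_10 = 2·-93 + 0·-42 + 1·-19 = -205
  a_11 = 2·-205 + 0·-93 + 1·-42 = -452
  a_12 = 2·-452 + 0·-205 + 1·-93 = -997

2,0,1 ; -997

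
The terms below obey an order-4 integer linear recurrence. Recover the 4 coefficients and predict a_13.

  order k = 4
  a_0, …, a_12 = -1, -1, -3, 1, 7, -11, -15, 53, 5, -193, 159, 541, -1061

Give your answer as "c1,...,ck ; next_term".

  a_4 = 0·1 + -3·-3 + 3·-1 + -1·-1 = 7
  a_5 = 0·7 + -3·1 + 3·-3 + -1·-1 = -11
  a_6 = 0·-11 + -3·7 + 3·1 + -1·-3 = -15
  a_7 = 0·-15 + -3·-11 + 3·7 + -1·1 = 53
  a_8 = 0·53 + -3·-15 + 3·-11 + -1·7 = 5
  a_9 = 0·5 + -3·53 + 3·-15 + -1·-11 = -193
  a_10 = 0·-193 + -3·5 + 3·53 + -1·-15 = 159
  a_11 = 0·159 + -3·-193 + 3·5 + -1·53 = 541
  a_12 = 0·541 + -3·159 + 3·-193 + -1·5 = -1061
  a_13 = 0·-1061 + -3·541 + 3·159 + -1·-193 = -953

0,-3,3,-1 ; -953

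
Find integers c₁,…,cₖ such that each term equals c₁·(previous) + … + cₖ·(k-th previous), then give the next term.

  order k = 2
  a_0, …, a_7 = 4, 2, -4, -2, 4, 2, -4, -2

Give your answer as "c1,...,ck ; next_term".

  a_2 = 0·2 + -1·4 = -4
  a_3 = 0·-4 + -1·2 = -2
  a_4 = 0·-2 + -1·-4 = 4
  a_5 = 0·4 + -1·-2 = 2
  a_6 = 0·2 + -1·4 = -4
  a_7 = 0·-4 + -1·2 = -2
  a_8 = 0·-2 + -1·-4 = 4

0,-1 ; 4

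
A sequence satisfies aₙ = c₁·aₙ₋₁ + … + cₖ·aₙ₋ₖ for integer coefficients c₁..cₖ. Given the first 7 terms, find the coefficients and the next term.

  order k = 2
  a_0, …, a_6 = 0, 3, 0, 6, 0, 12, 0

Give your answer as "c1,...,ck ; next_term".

  a_2 = 0·3 + 2·0 = 0
  a_3 = 0·0 + 2·3 = 6
  a_4 = 0·6 + 2·0 = 0
  a_5 = 0·0 + 2·6 = 12
  a_6 = 0·12 + 2·0 = 0
  a_7 = 0·0 + 2·12 = 24

0,2 ; 24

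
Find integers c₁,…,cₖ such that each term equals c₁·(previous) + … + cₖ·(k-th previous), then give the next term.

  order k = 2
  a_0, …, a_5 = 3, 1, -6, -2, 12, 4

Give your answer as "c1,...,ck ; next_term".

  a_2 = 0·1 + -2·3 = -6
  a_3 = 0·-6 + -2·1 = -2
  a_4 = 0·-2 + -2·-6 = 12
  a_5 = 0·12 + -2·-2 = 4
  a_6 = 0·4 + -2·12 = -24

0,-2 ; -24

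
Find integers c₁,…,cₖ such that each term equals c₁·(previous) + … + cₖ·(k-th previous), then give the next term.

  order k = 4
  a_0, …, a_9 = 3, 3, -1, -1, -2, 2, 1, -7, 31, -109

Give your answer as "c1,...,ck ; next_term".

-4,-3,0,-3 ; 340

  a_4 = -4·-1 + -3·-1 + 0·3 + -3·3 = -2
  a_5 = -4·-2 + -3·-1 + 0·-1 + -3·3 = 2
  a_6 = -4·2 + -3·-2 + 0·-1 + -3·-1 = 1
  a_7 = -4·1 + -3·2 + 0·-2 + -3·-1 = -7
  a_8 = -4·-7 + -3·1 + 0·2 + -3·-2 = 31
  a_9 = -4·31 + -3·-7 + 0·1 + -3·2 = -109
  a_10 = -4·-109 + -3·31 + 0·-7 + -3·1 = 340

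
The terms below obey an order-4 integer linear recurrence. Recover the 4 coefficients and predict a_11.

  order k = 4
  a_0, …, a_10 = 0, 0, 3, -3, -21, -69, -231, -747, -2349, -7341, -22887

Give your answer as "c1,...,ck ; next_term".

  a_4 = 4·-3 + -3·3 + 2·0 + -4·0 = -21
  a_5 = 4·-21 + -3·-3 + 2·3 + -4·0 = -69
  a_6 = 4·-69 + -3·-21 + 2·-3 + -4·3 = -231
  a_7 = 4·-231 + -3·-69 + 2·-21 + -4·-3 = -747
  a_8 = 4·-747 + -3·-231 + 2·-69 + -4·-21 = -2349
  a_9 = 4·-2349 + -3·-747 + 2·-231 + -4·-69 = -7341
  a_10 = 4·-7341 + -3·-2349 + 2·-747 + -4·-231 = -22887
  a_11 = 4·-22887 + -3·-7341 + 2·-2349 + -4·-747 = -71235

4,-3,2,-4 ; -71235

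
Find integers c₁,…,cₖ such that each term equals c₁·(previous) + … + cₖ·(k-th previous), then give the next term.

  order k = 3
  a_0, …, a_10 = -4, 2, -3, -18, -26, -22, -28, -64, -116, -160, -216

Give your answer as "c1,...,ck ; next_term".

2,-2,2 ; -344

  a_3 = 2·-3 + -2·2 + 2·-4 = -18
  a_4 = 2·-18 + -2·-3 + 2·2 = -26
  a_5 = 2·-26 + -2·-18 + 2·-3 = -22
  a_6 = 2·-22 + -2·-26 + 2·-18 = -28
  a_7 = 2·-28 + -2·-22 + 2·-26 = -64
  a_8 = 2·-64 + -2·-28 + 2·-22 = -116
  a_9 = 2·-116 + -2·-64 + 2·-28 = -160
  a_10 = 2·-160 + -2·-116 + 2·-64 = -216
  a_11 = 2·-216 + -2·-160 + 2·-116 = -344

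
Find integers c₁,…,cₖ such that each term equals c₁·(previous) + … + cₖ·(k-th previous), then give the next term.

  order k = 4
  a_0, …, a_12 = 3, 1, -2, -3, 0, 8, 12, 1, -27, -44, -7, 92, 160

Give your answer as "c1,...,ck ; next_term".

  a_4 = 1·-3 + -1·-2 + -2·1 + 1·3 = 0
  a_5 = 1·0 + -1·-3 + -2·-2 + 1·1 = 8
  a_6 = 1·8 + -1·0 + -2·-3 + 1·-2 = 12
  a_7 = 1·12 + -1·8 + -2·0 + 1·-3 = 1
  a_8 = 1·1 + -1·12 + -2·8 + 1·0 = -27
  a_9 = 1·-27 + -1·1 + -2·12 + 1·8 = -44
  a_10 = 1·-44 + -1·-27 + -2·1 + 1·12 = -7
  a_11 = 1·-7 + -1·-44 + -2·-27 + 1·1 = 92
  a_12 = 1·92 + -1·-7 + -2·-44 + 1·-27 = 160
  a_13 = 1·160 + -1·92 + -2·-7 + 1·-44 = 38

1,-1,-2,1 ; 38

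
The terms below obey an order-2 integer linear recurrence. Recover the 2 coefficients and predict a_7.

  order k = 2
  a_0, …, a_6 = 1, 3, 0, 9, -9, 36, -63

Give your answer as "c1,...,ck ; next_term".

  a_2 = -1·3 + 3·1 = 0
  a_3 = -1·0 + 3·3 = 9
  a_4 = -1·9 + 3·0 = -9
  a_5 = -1·-9 + 3·9 = 36
  a_6 = -1·36 + 3·-9 = -63
  a_7 = -1·-63 + 3·36 = 171

-1,3 ; 171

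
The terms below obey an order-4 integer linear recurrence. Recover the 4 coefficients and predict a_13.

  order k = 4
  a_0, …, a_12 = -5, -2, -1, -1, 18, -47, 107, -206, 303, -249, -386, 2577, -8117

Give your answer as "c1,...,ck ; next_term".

-3,-2,1,-3 ; 19558

  a_4 = -3·-1 + -2·-1 + 1·-2 + -3·-5 = 18
  a_5 = -3·18 + -2·-1 + 1·-1 + -3·-2 = -47
  a_6 = -3·-47 + -2·18 + 1·-1 + -3·-1 = 107
  a_7 = -3·107 + -2·-47 + 1·18 + -3·-1 = -206
  a_8 = -3·-206 + -2·107 + 1·-47 + -3·18 = 303
  a_9 = -3·303 + -2·-206 + 1·107 + -3·-47 = -249
  a_10 = -3·-249 + -2·303 + 1·-206 + -3·107 = -386
  a_11 = -3·-386 + -2·-249 + 1·303 + -3·-206 = 2577
  a_12 = -3·2577 + -2·-386 + 1·-249 + -3·303 = -8117
  a_13 = -3·-8117 + -2·2577 + 1·-386 + -3·-249 = 19558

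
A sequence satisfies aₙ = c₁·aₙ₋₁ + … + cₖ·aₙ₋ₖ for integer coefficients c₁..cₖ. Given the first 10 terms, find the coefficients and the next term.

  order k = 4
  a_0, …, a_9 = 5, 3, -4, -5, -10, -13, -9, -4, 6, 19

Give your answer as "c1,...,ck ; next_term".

1,0,0,-1 ; 28

  a_4 = 1·-5 + 0·-4 + 0·3 + -1·5 = -10
  a_5 = 1·-10 + 0·-5 + 0·-4 + -1·3 = -13
  a_6 = 1·-13 + 0·-10 + 0·-5 + -1·-4 = -9
  a_7 = 1·-9 + 0·-13 + 0·-10 + -1·-5 = -4
  a_8 = 1·-4 + 0·-9 + 0·-13 + -1·-10 = 6
  a_9 = 1·6 + 0·-4 + 0·-9 + -1·-13 = 19
  a_10 = 1·19 + 0·6 + 0·-4 + -1·-9 = 28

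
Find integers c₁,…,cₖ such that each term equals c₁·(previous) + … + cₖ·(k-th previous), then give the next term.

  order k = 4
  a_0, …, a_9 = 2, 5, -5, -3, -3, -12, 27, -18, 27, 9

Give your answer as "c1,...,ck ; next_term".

  a_4 = -1·-3 + 0·-5 + 0·5 + -3·2 = -3
  a_5 = -1·-3 + 0·-3 + 0·-5 + -3·5 = -12
  a_6 = -1·-12 + 0·-3 + 0·-3 + -3·-5 = 27
  a_7 = -1·27 + 0·-12 + 0·-3 + -3·-3 = -18
  a_8 = -1·-18 + 0·27 + 0·-12 + -3·-3 = 27
  a_9 = -1·27 + 0·-18 + 0·27 + -3·-12 = 9
  a_10 = -1·9 + 0·27 + 0·-18 + -3·27 = -90

-1,0,0,-3 ; -90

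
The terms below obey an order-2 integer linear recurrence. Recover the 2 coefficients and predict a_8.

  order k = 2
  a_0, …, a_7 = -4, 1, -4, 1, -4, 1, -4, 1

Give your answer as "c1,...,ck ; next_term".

  a_2 = 0·1 + 1·-4 = -4
  a_3 = 0·-4 + 1·1 = 1
  a_4 = 0·1 + 1·-4 = -4
  a_5 = 0·-4 + 1·1 = 1
  a_6 = 0·1 + 1·-4 = -4
  a_7 = 0·-4 + 1·1 = 1
  a_8 = 0·1 + 1·-4 = -4

0,1 ; -4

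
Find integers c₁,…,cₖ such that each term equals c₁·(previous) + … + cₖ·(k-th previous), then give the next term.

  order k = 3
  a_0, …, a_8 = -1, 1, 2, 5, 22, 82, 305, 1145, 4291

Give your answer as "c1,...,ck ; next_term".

3,2,3 ; 16078

  a_3 = 3·2 + 2·1 + 3·-1 = 5
  a_4 = 3·5 + 2·2 + 3·1 = 22
  a_5 = 3·22 + 2·5 + 3·2 = 82
  a_6 = 3·82 + 2·22 + 3·5 = 305
  a_7 = 3·305 + 2·82 + 3·22 = 1145
  a_8 = 3·1145 + 2·305 + 3·82 = 4291
  a_9 = 3·4291 + 2·1145 + 3·305 = 16078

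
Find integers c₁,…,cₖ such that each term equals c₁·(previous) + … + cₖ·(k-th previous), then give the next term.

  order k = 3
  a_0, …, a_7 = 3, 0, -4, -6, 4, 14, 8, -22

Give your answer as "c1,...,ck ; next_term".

  a_3 = 0·-4 + -1·0 + -2·3 = -6
  a_4 = 0·-6 + -1·-4 + -2·0 = 4
  a_5 = 0·4 + -1·-6 + -2·-4 = 14
  a_6 = 0·14 + -1·4 + -2·-6 = 8
  a_7 = 0·8 + -1·14 + -2·4 = -22
  a_8 = 0·-22 + -1·8 + -2·14 = -36

0,-1,-2 ; -36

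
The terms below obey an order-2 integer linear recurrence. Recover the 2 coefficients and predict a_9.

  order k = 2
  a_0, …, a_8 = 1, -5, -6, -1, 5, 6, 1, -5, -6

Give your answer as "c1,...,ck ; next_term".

1,-1 ; -1

  a_2 = 1·-5 + -1·1 = -6
  a_3 = 1·-6 + -1·-5 = -1
  a_4 = 1·-1 + -1·-6 = 5
  a_5 = 1·5 + -1·-1 = 6
  a_6 = 1·6 + -1·5 = 1
  a_7 = 1·1 + -1·6 = -5
  a_8 = 1·-5 + -1·1 = -6
  a_9 = 1·-6 + -1·-5 = -1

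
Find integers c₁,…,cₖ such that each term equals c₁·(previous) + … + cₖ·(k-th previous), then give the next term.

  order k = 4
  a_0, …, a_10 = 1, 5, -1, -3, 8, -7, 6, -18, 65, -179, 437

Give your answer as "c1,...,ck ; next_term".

  a_4 = -3·-3 + -2·-1 + -1·5 + 2·1 = 8
  a_5 = -3·8 + -2·-3 + -1·-1 + 2·5 = -7
  a_6 = -3·-7 + -2·8 + -1·-3 + 2·-1 = 6
  a_7 = -3·6 + -2·-7 + -1·8 + 2·-3 = -18
  a_8 = -3·-18 + -2·6 + -1·-7 + 2·8 = 65
  a_9 = -3·65 + -2·-18 + -1·6 + 2·-7 = -179
  a_10 = -3·-179 + -2·65 + -1·-18 + 2·6 = 437
  a_11 = -3·437 + -2·-179 + -1·65 + 2·-18 = -1054

-3,-2,-1,2 ; -1054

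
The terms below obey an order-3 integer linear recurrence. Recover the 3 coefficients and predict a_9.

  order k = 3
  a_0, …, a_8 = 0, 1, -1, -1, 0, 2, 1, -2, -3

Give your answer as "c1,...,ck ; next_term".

  a_3 = 0·-1 + -1·1 + -1·0 = -1
  a_4 = 0·-1 + -1·-1 + -1·1 = 0
  a_5 = 0·0 + -1·-1 + -1·-1 = 2
  a_6 = 0·2 + -1·0 + -1·-1 = 1
  a_7 = 0·1 + -1·2 + -1·0 = -2
  a_8 = 0·-2 + -1·1 + -1·2 = -3
  a_9 = 0·-3 + -1·-2 + -1·1 = 1

0,-1,-1 ; 1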